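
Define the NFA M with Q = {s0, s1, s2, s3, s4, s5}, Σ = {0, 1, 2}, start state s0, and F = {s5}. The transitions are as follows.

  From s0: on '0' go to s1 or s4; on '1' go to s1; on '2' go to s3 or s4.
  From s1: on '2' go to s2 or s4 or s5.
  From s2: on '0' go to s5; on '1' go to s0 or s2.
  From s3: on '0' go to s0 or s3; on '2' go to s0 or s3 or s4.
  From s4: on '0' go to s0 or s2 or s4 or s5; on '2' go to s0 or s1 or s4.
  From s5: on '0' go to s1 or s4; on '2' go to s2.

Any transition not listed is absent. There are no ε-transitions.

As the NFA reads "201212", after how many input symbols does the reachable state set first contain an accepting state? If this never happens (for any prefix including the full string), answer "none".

2

Start in {s0}.
Read '2': s0→{s3, s4}; now {s3, s4}.
Read '0': s3→{s0, s3}, s4→{s0, s2, s4, s5}; now {s0, s2, s3, s4, s5}.
None of the earlier sets intersect F, but {s0, s2, s3, s4, s5} does.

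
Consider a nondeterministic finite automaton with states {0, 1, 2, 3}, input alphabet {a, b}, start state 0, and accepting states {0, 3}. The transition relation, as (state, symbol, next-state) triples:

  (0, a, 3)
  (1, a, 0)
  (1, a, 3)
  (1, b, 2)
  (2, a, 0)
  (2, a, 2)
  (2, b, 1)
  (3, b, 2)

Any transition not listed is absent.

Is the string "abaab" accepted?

Start in {0}.
Read 'a': 0→{3}; now {3}.
Read 'b': 3→{2}; now {2}.
Read 'a': 2→{0, 2}; now {0, 2}.
Read 'a': 0→{3}, 2→{0, 2}; now {0, 2, 3}.
Read 'b': 0→∅, 2→{1}, 3→{2}; now {1, 2}.
The final set {1, 2} contains no accepting state.

No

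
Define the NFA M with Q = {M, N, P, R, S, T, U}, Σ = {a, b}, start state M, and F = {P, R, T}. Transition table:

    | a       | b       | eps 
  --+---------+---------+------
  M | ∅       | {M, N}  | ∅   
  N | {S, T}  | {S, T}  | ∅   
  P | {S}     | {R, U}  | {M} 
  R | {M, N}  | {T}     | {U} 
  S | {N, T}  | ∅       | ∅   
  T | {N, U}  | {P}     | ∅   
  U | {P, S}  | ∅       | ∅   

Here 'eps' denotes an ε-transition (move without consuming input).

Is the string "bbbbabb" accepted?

Start in {M}.
Read 'b': M→{M, N}; now {M, N}.
Read 'b': M→{M, N}, N→{S, T}; now {M, N, S, T}.
Read 'b': M→{M, N}, N→{S, T}, S→∅, T→{P}; now {M, N, P, S, T}.
Read 'b': M→{M, N}, N→{S, T}, P→{R, U}, S→∅, T→{P}; now {M, N, P, R, S, T, U}.
Read 'a': M→∅, N→{S, T}, P→{S}, R→{M, N}, S→{N, T}, T→{N, U}, U→{P, S}; now {M, N, P, S, T, U}.
Read 'b': M→{M, N}, N→{S, T}, P→{R, U}, S→∅, T→{P}, U→∅; now {M, N, P, R, S, T, U}.
Read 'b': M→{M, N}, N→{S, T}, P→{R, U}, R→{T}, S→∅, T→{P}, U→∅; now {M, N, P, R, S, T, U}.
The final set {M, N, P, R, S, T, U} contains the accepting states P, R, T.

Yes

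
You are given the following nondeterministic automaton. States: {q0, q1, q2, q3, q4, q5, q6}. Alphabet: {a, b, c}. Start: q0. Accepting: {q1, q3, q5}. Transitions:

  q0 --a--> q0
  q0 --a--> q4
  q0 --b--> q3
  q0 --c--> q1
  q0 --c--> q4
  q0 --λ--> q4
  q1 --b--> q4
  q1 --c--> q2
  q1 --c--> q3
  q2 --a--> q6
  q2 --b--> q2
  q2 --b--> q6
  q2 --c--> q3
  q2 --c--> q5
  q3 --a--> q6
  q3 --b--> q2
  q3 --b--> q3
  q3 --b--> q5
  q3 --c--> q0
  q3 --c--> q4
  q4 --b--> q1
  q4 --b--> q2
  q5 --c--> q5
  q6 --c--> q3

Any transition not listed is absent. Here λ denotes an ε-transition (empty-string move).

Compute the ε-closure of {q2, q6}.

{q2, q6}

Begin with {q2, q6}.
No ε-moves leave this set, so the closure equals the set itself.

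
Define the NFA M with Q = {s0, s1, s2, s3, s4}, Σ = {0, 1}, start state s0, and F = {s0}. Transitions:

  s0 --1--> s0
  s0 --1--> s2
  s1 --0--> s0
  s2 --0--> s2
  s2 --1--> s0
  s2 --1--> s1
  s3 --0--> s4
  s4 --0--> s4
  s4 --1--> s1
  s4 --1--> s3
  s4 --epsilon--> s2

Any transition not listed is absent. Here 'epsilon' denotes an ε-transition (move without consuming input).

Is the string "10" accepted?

No

Start in {s0}.
Read '1': s0→{s0, s2}; now {s0, s2}.
Read '0': s0→∅, s2→{s2}; now {s2}.
The final set {s2} contains no accepting state.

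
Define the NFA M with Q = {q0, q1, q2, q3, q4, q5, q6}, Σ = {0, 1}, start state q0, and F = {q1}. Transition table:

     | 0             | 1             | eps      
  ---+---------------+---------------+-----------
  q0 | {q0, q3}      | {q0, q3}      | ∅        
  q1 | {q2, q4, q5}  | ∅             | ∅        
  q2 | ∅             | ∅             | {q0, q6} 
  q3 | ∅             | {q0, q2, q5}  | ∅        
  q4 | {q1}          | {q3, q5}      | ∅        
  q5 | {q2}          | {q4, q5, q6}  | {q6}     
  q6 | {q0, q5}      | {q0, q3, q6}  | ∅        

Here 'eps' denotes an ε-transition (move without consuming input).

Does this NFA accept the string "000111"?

Start in {q0}.
Read '0': q0→{q0, q3}; now {q0, q3}.
Read '0': q0→{q0, q3}, q3→∅; now {q0, q3}.
Read '0': q0→{q0, q3}, q3→∅; now {q0, q3}.
Read '1': q0→{q0, q3}, q3→{q0, q2, q5}; union {q0, q2, q3, q5}; ε-closure = {q0, q2, q3, q5, q6}.
Read '1': q0→{q0, q3}, q2→∅, q3→{q0, q2, q5}, q5→{q4, q5, q6}, q6→{q0, q3, q6}; now {q0, q2, q3, q4, q5, q6}.
Read '1': q0→{q0, q3}, q2→∅, q3→{q0, q2, q5}, q4→{q3, q5}, q5→{q4, q5, q6}, q6→{q0, q3, q6}; now {q0, q2, q3, q4, q5, q6}.
The final set {q0, q2, q3, q4, q5, q6} contains no accepting state.

No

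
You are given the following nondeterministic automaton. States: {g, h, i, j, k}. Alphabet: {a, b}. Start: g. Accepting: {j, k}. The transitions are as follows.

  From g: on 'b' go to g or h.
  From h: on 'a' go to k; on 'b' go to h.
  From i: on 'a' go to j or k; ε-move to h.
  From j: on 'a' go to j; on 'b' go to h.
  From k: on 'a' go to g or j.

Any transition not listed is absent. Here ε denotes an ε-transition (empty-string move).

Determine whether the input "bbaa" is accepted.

Start in {g}.
Read 'b': {g} → {g, h}.
Read 'b': {g, h} → {g, h}.
Read 'a': {g, h} → {k}.
Read 'a': {k} → {g, j}.
The final set {g, j} contains the accepting state j.

Yes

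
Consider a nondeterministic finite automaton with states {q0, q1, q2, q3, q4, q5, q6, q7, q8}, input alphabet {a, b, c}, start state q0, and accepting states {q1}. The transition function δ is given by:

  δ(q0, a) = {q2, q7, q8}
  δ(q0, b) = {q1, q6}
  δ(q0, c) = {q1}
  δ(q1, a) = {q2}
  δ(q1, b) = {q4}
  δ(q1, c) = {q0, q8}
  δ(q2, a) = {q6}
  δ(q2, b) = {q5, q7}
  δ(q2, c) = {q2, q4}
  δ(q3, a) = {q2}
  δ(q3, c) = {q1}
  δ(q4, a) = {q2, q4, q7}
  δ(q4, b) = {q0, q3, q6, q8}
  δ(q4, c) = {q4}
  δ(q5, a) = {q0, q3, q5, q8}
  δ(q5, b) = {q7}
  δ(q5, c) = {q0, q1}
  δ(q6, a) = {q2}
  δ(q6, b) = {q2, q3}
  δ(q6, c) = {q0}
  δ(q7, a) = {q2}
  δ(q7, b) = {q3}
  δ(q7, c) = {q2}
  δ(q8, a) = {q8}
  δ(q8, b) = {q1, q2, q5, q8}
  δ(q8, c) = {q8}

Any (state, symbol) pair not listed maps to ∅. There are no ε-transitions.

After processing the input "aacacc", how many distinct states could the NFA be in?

4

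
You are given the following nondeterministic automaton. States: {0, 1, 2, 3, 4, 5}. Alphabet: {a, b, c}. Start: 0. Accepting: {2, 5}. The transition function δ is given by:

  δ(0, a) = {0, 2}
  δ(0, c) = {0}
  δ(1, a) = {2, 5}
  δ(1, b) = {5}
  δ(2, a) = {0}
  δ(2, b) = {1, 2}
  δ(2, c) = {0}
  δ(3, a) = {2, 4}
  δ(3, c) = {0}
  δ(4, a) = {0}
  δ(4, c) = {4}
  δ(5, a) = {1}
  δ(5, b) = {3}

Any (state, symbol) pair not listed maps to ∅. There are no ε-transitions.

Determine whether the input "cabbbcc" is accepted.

Start in {0}.
Read 'c': 0→{0}; now {0}.
Read 'a': 0→{0, 2}; now {0, 2}.
Read 'b': 0→∅, 2→{1, 2}; now {1, 2}.
Read 'b': 1→{5}, 2→{1, 2}; now {1, 2, 5}.
Read 'b': 1→{5}, 2→{1, 2}, 5→{3}; now {1, 2, 3, 5}.
Read 'c': 1→∅, 2→{0}, 3→{0}, 5→∅; now {0}.
Read 'c': 0→{0}; now {0}.
The final set {0} contains no accepting state.

No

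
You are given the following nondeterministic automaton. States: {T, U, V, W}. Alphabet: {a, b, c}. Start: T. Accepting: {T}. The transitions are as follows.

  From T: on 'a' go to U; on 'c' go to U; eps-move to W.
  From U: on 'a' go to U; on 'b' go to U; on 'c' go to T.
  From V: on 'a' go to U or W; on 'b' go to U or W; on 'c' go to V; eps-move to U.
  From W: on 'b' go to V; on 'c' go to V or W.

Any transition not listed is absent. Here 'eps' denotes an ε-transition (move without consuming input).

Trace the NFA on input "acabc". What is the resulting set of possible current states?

{T, W}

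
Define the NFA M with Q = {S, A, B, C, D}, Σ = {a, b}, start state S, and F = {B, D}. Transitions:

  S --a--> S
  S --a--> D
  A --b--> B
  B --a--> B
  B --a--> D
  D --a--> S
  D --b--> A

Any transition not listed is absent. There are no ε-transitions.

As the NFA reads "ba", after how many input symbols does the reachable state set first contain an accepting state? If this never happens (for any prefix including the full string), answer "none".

Start in {S}.
Read 'b': S→∅; now ∅.
The set is empty and remains empty for the remaining 1 symbol.
No reachable set along the way intersects F.

none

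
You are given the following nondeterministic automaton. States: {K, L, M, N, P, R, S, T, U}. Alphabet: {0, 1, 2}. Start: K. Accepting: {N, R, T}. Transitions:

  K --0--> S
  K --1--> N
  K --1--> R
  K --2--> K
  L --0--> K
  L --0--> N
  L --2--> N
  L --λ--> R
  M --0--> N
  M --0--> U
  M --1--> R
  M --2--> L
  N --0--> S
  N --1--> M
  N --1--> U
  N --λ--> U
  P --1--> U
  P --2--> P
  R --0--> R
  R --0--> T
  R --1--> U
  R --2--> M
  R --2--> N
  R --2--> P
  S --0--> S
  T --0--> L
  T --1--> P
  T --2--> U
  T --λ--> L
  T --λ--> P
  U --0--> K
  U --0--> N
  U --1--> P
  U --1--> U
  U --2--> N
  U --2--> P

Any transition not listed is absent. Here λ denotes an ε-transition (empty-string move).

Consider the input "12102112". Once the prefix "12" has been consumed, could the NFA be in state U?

Yes

Start in {K}.
Read '1': {K} → {N, R, U}.
Read '2': {N, R, U} → {M, N, P, U}.
State U is in {M, N, P, U}.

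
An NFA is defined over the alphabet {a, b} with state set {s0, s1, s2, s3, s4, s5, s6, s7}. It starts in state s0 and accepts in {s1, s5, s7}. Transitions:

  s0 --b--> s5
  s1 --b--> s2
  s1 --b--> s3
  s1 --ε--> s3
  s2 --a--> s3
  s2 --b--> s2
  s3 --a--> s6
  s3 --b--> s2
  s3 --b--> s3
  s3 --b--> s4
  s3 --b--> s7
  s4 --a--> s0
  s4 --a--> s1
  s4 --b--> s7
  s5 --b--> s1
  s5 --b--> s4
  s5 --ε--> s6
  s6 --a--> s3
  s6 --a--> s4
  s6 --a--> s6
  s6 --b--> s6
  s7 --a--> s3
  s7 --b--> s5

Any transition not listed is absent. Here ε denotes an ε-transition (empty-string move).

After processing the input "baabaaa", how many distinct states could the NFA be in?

Start in {s0}.
Read 'b': s0→{s5}; union {s5}; ε-closure = {s5, s6}.
Read 'a': s5→∅, s6→{s3, s4, s6}; now {s3, s4, s6}.
Read 'a': s3→{s6}, s4→{s0, s1}, s6→{s3, s4, s6}; now {s0, s1, s3, s4, s6}.
Read 'b': s0→{s5}, s1→{s2, s3}, s3→{s2, s3, s4, s7}, s4→{s7}, s6→{s6}; now {s2, s3, s4, s5, s6, s7}.
Read 'a': s2→{s3}, s3→{s6}, s4→{s0, s1}, s5→∅, s6→{s3, s4, s6}, s7→{s3}; now {s0, s1, s3, s4, s6}.
Read 'a': s0→∅, s1→∅, s3→{s6}, s4→{s0, s1}, s6→{s3, s4, s6}; now {s0, s1, s3, s4, s6}.
Read 'a': s0→∅, s1→∅, s3→{s6}, s4→{s0, s1}, s6→{s3, s4, s6}; now {s0, s1, s3, s4, s6}.
That set has 5 states.

5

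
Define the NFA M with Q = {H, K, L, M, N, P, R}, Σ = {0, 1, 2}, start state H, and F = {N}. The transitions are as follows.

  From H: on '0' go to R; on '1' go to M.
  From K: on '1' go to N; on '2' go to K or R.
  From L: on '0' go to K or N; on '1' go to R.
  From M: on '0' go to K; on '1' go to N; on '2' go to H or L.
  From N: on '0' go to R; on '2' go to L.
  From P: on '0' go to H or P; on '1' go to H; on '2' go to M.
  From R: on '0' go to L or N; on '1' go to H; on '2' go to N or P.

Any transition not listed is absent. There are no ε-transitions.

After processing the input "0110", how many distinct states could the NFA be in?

Start in {H}.
Read '0': H→{R}; now {R}.
Read '1': R→{H}; now {H}.
Read '1': H→{M}; now {M}.
Read '0': M→{K}; now {K}.
That set has 1 state.

1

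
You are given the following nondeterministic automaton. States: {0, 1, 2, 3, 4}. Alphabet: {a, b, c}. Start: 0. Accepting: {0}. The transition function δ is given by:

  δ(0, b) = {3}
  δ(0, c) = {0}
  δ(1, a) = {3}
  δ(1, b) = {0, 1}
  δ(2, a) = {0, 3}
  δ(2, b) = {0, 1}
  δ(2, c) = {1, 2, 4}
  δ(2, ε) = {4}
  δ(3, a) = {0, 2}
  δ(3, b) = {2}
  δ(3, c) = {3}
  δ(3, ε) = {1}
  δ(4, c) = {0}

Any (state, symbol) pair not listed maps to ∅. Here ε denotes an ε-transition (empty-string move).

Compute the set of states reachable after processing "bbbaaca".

Start in {0}.
Read 'b': 0→{3}; union {3}; ε-closure = {1, 3}.
Read 'b': 1→{0, 1}, 3→{2}; union {0, 1, 2}; ε-closure = {0, 1, 2, 4}.
Read 'b': 0→{3}, 1→{0, 1}, 2→{0, 1}, 4→∅; now {0, 1, 3}.
Read 'a': 0→∅, 1→{3}, 3→{0, 2}; union {0, 2, 3}; ε-closure = {0, 1, 2, 3, 4}.
Read 'a': 0→∅, 1→{3}, 2→{0, 3}, 3→{0, 2}, 4→∅; union {0, 2, 3}; ε-closure = {0, 1, 2, 3, 4}.
Read 'c': 0→{0}, 1→∅, 2→{1, 2, 4}, 3→{3}, 4→{0}; now {0, 1, 2, 3, 4}.
Read 'a': 0→∅, 1→{3}, 2→{0, 3}, 3→{0, 2}, 4→∅; union {0, 2, 3}; ε-closure = {0, 1, 2, 3, 4}.

{0, 1, 2, 3, 4}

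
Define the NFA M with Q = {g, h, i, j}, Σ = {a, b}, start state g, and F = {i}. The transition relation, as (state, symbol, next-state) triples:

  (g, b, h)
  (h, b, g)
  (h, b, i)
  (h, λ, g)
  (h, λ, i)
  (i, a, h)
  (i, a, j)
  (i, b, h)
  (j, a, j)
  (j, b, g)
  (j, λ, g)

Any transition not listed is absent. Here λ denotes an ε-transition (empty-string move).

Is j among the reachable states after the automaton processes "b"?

No

Start in {g}.
Read 'b': {g} → {g, h, i}.
State j is not in {g, h, i}.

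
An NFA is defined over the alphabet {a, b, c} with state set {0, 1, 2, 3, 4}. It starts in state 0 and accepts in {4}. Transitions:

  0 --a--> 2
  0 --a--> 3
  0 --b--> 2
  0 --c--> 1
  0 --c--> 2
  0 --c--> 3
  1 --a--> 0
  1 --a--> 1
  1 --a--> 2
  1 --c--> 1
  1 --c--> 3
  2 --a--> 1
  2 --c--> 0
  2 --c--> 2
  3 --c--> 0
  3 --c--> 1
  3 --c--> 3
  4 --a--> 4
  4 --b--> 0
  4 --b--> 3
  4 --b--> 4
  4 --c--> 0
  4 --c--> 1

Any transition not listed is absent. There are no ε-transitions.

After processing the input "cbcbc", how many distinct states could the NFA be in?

0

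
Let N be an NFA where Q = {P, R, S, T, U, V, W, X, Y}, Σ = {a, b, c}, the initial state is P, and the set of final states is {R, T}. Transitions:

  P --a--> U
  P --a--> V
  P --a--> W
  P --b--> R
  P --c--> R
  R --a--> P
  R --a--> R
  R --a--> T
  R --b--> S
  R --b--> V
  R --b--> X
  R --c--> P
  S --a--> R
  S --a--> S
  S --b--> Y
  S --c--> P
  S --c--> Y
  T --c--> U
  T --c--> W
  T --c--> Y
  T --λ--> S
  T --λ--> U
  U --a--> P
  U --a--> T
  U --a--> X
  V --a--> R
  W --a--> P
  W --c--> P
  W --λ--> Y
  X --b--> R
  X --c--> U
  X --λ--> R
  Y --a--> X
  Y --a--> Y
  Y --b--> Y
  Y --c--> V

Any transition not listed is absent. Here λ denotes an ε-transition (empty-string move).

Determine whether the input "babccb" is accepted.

Start in {P}.
Read 'b': {P} → {R}.
Read 'a': {R} → {P, R, S, T, U}.
Read 'b': {P, R, S, T, U} → {R, S, V, X, Y}.
Read 'c': {R, S, V, X, Y} → {P, U, V, Y}.
Read 'c': {P, U, V, Y} → {R, V}.
Read 'b': {R, V} → {R, S, V, X}.
The final set {R, S, V, X} contains the accepting state R.

Yes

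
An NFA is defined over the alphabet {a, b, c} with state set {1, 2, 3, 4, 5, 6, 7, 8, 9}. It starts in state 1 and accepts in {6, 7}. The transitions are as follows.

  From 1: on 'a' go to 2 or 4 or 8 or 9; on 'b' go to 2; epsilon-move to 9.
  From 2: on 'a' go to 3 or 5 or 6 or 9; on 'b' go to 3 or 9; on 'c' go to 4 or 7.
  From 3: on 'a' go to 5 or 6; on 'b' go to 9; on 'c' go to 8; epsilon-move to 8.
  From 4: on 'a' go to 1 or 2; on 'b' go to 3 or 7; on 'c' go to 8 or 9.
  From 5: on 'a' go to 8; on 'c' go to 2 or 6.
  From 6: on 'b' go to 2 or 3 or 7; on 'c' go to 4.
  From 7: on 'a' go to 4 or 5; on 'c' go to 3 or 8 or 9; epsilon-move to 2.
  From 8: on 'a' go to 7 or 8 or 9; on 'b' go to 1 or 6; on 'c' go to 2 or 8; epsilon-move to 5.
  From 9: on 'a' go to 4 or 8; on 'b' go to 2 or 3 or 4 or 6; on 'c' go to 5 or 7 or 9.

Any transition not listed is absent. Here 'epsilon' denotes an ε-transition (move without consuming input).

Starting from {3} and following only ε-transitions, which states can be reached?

Begin with {3}.
ε-move 3 → 8; add 8.
ε-move 8 → 5; add 5.

{3, 5, 8}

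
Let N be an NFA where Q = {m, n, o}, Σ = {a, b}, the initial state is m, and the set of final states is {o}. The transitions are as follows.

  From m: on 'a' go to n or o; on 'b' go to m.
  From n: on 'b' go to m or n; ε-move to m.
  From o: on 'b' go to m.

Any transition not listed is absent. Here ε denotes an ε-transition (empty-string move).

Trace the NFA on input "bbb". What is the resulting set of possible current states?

Start in {m}.
Read 'b': {m} → {m}.
Read 'b': {m} → {m}.
Read 'b': {m} → {m}.

{m}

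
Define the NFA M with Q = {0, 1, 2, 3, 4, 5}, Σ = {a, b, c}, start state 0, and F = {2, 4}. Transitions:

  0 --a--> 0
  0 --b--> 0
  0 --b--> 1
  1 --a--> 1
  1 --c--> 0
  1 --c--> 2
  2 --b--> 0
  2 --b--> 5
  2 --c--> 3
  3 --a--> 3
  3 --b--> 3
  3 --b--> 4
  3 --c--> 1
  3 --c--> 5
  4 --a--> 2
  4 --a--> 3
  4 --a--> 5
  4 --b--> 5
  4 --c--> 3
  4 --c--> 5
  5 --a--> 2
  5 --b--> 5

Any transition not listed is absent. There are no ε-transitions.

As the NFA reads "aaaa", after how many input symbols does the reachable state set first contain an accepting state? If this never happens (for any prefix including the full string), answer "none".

none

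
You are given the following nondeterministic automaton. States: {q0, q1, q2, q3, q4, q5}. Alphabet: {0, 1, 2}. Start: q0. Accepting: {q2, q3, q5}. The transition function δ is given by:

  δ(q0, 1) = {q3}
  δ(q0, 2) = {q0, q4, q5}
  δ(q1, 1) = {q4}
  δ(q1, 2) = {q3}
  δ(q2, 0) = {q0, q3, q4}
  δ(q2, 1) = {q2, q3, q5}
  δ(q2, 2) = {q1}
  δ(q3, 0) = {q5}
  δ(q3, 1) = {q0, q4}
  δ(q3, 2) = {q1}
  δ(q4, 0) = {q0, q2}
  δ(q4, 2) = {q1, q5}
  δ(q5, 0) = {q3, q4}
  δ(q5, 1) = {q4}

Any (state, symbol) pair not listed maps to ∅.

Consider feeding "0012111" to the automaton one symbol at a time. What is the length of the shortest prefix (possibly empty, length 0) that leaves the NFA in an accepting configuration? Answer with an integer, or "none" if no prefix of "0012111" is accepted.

none

Start in {q0}.
Read '0': q0→∅; now ∅.
The set is empty and remains empty for the remaining 6 symbols.
No reachable set along the way intersects F.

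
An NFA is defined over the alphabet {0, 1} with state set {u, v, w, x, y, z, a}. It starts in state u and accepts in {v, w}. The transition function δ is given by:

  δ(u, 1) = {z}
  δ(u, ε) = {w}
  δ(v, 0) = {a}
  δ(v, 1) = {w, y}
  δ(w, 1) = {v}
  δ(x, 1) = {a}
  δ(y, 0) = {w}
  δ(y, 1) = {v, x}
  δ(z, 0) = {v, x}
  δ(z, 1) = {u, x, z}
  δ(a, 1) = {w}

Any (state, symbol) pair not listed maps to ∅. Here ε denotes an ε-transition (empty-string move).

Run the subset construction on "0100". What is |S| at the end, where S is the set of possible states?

0

Start: ε-closure({u}) = {u, w}.
Read '0': u→∅, w→∅; now ∅.
The set is empty and remains empty for the remaining 3 symbols.
That set has 0 states.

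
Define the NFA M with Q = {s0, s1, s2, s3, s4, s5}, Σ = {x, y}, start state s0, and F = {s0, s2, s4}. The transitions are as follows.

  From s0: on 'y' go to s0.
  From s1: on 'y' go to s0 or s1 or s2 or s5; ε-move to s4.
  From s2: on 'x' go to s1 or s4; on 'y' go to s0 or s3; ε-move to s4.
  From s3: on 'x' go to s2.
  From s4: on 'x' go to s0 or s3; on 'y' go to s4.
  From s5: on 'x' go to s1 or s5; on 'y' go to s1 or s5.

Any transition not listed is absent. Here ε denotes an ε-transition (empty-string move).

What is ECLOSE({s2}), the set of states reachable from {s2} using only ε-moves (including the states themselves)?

Begin with {s2}.
ε-move s2 → s4; add s4.

{s2, s4}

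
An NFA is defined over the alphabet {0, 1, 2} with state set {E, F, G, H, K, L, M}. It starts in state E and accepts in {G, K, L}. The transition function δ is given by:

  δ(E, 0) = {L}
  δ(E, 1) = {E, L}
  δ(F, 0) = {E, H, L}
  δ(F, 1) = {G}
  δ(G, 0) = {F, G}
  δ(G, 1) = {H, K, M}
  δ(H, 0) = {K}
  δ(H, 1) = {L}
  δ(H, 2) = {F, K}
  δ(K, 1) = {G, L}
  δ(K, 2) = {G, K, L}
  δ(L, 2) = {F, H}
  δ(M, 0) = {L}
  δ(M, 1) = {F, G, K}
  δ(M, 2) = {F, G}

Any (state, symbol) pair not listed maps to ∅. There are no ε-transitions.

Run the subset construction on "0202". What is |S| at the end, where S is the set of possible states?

5

Start in {E}.
Read '0': E→{L}; now {L}.
Read '2': L→{F, H}; now {F, H}.
Read '0': F→{E, H, L}, H→{K}; now {E, H, K, L}.
Read '2': E→∅, H→{F, K}, K→{G, K, L}, L→{F, H}; now {F, G, H, K, L}.
That set has 5 states.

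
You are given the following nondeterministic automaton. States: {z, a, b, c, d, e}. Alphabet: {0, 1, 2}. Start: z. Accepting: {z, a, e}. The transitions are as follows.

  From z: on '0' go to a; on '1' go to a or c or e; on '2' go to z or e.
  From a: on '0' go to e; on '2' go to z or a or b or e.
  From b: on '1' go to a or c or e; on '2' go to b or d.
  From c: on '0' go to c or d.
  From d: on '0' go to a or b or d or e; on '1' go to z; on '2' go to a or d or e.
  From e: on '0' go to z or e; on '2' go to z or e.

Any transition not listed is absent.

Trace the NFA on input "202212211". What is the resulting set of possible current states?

{a, c, e}

Start in {z}.
Read '2': z→{z, e}; now {z, e}.
Read '0': z→{a}, e→{z, e}; now {z, a, e}.
Read '2': z→{z, e}, a→{z, a, b, e}, e→{z, e}; now {z, a, b, e}.
Read '2': z→{z, e}, a→{z, a, b, e}, b→{b, d}, e→{z, e}; now {z, a, b, d, e}.
Read '1': z→{a, c, e}, a→∅, b→{a, c, e}, d→{z}, e→∅; now {z, a, c, e}.
Read '2': z→{z, e}, a→{z, a, b, e}, c→∅, e→{z, e}; now {z, a, b, e}.
Read '2': z→{z, e}, a→{z, a, b, e}, b→{b, d}, e→{z, e}; now {z, a, b, d, e}.
Read '1': z→{a, c, e}, a→∅, b→{a, c, e}, d→{z}, e→∅; now {z, a, c, e}.
Read '1': z→{a, c, e}, a→∅, c→∅, e→∅; now {a, c, e}.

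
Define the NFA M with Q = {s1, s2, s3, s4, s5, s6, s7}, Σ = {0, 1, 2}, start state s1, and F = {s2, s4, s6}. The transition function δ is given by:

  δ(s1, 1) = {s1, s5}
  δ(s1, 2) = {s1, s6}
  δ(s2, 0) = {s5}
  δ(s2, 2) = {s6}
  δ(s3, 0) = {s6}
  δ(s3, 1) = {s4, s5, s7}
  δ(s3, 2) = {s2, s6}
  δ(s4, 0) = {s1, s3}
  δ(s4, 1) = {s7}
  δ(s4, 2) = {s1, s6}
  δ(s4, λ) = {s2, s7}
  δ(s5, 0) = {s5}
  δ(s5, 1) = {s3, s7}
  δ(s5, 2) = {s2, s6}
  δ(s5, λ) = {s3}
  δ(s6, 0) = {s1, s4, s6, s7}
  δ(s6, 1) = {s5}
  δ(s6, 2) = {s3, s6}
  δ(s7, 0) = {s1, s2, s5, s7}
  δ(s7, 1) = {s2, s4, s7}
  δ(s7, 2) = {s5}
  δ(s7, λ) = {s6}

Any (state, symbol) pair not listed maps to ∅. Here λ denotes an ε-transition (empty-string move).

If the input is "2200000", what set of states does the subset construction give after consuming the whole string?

{s1, s2, s3, s4, s5, s6, s7}

Start in {s1}.
Read '2': {s1} → {s1, s6}.
Read '2': {s1, s6} → {s1, s3, s6}.
Read '0': {s1, s3, s6} → {s1, s2, s4, s6, s7}.
Read '0': {s1, s2, s4, s6, s7} → {s1, s2, s3, s4, s5, s6, s7}.
Read '0': {s1, s2, s3, s4, s5, s6, s7} → {s1, s2, s3, s4, s5, s6, s7}.
Read '0': {s1, s2, s3, s4, s5, s6, s7} → {s1, s2, s3, s4, s5, s6, s7}.
Read '0': {s1, s2, s3, s4, s5, s6, s7} → {s1, s2, s3, s4, s5, s6, s7}.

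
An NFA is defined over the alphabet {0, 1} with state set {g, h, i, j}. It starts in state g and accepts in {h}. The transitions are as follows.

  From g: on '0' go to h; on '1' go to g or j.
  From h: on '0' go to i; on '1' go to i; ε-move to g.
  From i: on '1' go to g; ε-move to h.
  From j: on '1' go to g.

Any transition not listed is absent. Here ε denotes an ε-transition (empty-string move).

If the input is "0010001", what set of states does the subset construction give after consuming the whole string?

{g, h, i, j}

Start in {g}.
Read '0': g→{h}; union {h}; ε-closure = {g, h}.
Read '0': g→{h}, h→{i}; union {h, i}; ε-closure = {g, h, i}.
Read '1': g→{g, j}, h→{i}, i→{g}; union {g, i, j}; ε-closure = {g, h, i, j}.
Read '0': g→{h}, h→{i}, i→∅, j→∅; union {h, i}; ε-closure = {g, h, i}.
Read '0': g→{h}, h→{i}, i→∅; union {h, i}; ε-closure = {g, h, i}.
Read '0': g→{h}, h→{i}, i→∅; union {h, i}; ε-closure = {g, h, i}.
Read '1': g→{g, j}, h→{i}, i→{g}; union {g, i, j}; ε-closure = {g, h, i, j}.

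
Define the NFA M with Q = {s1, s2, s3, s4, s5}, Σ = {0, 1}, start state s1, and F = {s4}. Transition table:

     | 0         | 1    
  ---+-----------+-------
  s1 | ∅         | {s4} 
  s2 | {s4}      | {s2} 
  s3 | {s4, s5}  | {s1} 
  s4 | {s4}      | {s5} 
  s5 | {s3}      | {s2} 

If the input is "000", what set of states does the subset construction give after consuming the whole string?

∅

Start in {s1}.
Read '0': {s1} → ∅.
The set is empty and remains empty for the remaining 2 symbols.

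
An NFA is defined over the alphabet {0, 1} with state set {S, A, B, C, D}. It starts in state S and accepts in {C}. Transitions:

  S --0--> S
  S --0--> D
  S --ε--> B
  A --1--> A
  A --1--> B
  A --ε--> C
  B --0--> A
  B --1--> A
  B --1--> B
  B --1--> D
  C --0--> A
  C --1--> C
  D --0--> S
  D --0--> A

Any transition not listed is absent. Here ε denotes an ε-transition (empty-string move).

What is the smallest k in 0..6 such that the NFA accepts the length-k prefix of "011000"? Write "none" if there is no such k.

Start: ε-closure({S}) = {S, B}.
Read '0': S→{S, D}, B→{A}; union {S, A, D}; ε-closure = {S, A, B, C, D}.
None of the earlier sets intersect F, but {S, A, B, C, D} does.

1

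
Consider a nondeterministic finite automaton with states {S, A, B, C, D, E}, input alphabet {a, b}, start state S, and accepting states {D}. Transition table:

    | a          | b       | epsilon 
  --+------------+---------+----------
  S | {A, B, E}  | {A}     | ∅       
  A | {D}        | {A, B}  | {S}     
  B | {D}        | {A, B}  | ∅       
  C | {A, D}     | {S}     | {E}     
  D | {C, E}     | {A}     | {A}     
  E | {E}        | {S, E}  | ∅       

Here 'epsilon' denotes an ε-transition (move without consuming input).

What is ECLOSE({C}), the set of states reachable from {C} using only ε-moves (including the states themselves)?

{C, E}

Begin with {C}.
ε-move C → E; add E.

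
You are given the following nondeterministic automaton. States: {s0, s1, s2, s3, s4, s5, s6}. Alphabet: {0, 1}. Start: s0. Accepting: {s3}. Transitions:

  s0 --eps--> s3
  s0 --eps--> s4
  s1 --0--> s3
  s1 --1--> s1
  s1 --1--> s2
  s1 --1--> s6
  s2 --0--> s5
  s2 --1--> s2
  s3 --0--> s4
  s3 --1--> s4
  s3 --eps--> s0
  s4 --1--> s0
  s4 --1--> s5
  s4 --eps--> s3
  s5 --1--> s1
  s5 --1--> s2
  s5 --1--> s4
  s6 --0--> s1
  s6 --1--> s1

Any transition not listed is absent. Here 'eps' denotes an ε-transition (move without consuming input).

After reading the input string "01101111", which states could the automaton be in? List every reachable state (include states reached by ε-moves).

{s0, s1, s2, s3, s4, s5, s6}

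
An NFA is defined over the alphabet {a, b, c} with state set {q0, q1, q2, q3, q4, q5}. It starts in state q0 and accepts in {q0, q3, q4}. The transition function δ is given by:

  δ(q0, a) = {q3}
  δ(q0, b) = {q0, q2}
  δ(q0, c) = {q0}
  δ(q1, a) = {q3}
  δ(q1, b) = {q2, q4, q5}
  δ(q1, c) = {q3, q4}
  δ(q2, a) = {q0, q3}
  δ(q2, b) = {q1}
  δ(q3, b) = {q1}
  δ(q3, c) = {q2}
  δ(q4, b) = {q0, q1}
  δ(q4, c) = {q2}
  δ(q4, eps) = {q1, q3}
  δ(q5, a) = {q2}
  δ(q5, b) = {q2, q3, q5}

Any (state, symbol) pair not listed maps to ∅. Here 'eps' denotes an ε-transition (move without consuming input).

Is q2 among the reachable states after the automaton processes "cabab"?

No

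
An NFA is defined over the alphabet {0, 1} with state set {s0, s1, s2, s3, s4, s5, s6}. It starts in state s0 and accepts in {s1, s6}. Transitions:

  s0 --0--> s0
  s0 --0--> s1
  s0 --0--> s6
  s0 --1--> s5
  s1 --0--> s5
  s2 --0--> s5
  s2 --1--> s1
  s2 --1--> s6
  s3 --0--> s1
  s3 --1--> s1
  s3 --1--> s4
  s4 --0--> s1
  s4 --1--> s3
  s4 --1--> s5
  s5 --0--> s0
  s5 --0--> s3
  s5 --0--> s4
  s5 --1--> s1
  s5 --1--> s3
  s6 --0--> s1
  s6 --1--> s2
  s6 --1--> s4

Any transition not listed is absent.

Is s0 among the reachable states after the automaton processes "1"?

No

Start in {s0}.
Read '1': {s0} → {s5}.
State s0 is not in {s5}.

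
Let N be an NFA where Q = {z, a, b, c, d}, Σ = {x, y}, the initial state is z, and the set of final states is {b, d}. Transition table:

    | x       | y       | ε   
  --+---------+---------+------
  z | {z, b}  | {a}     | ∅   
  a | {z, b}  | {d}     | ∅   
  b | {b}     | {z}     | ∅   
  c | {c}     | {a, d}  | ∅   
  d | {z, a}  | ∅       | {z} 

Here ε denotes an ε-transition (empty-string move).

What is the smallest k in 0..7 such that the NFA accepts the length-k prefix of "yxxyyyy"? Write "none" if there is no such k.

2

Start in {z}.
Read 'y': z→{a}; now {a}.
Read 'x': a→{z, b}; now {z, b}.
None of the earlier sets intersect F, but {z, b} does.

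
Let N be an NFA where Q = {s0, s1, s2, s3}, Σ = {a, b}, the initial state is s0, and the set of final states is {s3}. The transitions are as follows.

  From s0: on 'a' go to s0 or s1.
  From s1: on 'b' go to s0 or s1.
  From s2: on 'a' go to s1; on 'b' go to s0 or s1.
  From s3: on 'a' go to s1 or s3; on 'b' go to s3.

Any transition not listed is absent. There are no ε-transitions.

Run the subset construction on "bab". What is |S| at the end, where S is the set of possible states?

Start in {s0}.
Read 'b': {s0} → ∅.
The set is empty and remains empty for the remaining 2 symbols.
That set has 0 states.

0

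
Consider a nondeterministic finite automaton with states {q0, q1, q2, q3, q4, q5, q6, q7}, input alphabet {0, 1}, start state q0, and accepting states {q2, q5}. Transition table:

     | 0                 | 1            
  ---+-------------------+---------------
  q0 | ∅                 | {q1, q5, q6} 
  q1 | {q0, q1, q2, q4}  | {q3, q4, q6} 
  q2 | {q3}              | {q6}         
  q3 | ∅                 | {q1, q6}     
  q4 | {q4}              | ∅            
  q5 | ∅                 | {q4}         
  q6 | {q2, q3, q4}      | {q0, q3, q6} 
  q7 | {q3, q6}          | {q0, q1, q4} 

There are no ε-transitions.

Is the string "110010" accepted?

Start in {q0}.
Read '1': q0→{q1, q5, q6}; now {q1, q5, q6}.
Read '1': q1→{q3, q4, q6}, q5→{q4}, q6→{q0, q3, q6}; now {q0, q3, q4, q6}.
Read '0': q0→∅, q3→∅, q4→{q4}, q6→{q2, q3, q4}; now {q2, q3, q4}.
Read '0': q2→{q3}, q3→∅, q4→{q4}; now {q3, q4}.
Read '1': q3→{q1, q6}, q4→∅; now {q1, q6}.
Read '0': q1→{q0, q1, q2, q4}, q6→{q2, q3, q4}; now {q0, q1, q2, q3, q4}.
The final set {q0, q1, q2, q3, q4} contains the accepting state q2.

Yes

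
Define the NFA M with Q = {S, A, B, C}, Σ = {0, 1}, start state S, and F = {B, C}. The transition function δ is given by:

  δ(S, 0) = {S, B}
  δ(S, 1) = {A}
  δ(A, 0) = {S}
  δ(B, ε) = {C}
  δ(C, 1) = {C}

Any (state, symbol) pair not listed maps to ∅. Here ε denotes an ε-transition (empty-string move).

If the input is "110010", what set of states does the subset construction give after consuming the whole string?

∅

Start in {S}.
Read '1': S→{A}; now {A}.
Read '1': A→∅; now ∅.
The set is empty and remains empty for the remaining 4 symbols.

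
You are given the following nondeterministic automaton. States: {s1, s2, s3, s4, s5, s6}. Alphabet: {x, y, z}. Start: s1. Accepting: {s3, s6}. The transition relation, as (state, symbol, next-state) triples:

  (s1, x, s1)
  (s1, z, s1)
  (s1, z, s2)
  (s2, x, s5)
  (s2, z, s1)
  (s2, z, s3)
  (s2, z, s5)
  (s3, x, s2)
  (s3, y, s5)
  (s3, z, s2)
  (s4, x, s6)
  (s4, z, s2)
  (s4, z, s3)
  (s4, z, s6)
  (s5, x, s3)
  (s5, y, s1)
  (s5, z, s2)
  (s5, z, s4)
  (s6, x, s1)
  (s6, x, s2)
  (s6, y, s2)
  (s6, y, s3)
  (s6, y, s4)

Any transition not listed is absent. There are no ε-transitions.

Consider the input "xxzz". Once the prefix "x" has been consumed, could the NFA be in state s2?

Start in {s1}.
Read 'x': s1→{s1}; now {s1}.
State s2 is not in {s1}.

No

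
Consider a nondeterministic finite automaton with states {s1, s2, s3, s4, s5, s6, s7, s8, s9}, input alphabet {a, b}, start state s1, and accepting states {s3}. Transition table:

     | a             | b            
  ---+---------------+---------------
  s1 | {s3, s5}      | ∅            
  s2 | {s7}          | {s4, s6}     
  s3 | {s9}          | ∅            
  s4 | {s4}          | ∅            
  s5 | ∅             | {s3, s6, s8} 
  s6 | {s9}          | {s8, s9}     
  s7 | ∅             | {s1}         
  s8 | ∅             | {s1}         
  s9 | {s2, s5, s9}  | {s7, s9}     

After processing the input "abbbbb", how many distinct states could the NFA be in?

Start in {s1}.
Read 'a': s1→{s3, s5}; now {s3, s5}.
Read 'b': s3→∅, s5→{s3, s6, s8}; now {s3, s6, s8}.
Read 'b': s3→∅, s6→{s8, s9}, s8→{s1}; now {s1, s8, s9}.
Read 'b': s1→∅, s8→{s1}, s9→{s7, s9}; now {s1, s7, s9}.
Read 'b': s1→∅, s7→{s1}, s9→{s7, s9}; now {s1, s7, s9}.
Read 'b': s1→∅, s7→{s1}, s9→{s7, s9}; now {s1, s7, s9}.
That set has 3 states.

3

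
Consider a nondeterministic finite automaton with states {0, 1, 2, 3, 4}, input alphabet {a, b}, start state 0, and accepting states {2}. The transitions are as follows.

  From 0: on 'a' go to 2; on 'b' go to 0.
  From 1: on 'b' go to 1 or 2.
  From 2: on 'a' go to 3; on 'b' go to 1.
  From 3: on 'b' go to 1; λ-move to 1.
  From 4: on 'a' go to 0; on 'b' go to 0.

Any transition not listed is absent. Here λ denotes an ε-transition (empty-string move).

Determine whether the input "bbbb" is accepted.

No

Start in {0}.
Read 'b': {0} → {0}.
Read 'b': {0} → {0}.
Read 'b': {0} → {0}.
Read 'b': {0} → {0}.
The final set {0} contains no accepting state.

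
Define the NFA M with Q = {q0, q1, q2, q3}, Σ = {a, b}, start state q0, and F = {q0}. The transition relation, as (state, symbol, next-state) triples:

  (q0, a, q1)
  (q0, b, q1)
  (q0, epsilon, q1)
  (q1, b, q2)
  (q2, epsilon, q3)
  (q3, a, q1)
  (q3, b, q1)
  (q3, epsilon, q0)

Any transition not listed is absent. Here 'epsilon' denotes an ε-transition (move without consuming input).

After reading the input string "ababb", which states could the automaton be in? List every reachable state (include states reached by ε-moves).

Start: ε-closure({q0}) = {q0, q1}.
Read 'a': q0→{q1}, q1→∅; now {q1}.
Read 'b': q1→{q2}; union {q2}; ε-closure = {q0, q1, q2, q3}.
Read 'a': q0→{q1}, q1→∅, q2→∅, q3→{q1}; now {q1}.
Read 'b': q1→{q2}; union {q2}; ε-closure = {q0, q1, q2, q3}.
Read 'b': q0→{q1}, q1→{q2}, q2→∅, q3→{q1}; union {q1, q2}; ε-closure = {q0, q1, q2, q3}.

{q0, q1, q2, q3}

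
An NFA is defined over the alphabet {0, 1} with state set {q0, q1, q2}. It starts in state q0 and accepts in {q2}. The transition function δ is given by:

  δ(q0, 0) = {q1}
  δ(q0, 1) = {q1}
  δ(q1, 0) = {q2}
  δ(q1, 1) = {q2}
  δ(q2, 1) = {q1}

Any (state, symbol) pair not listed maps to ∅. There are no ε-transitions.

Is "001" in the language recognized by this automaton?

Start in {q0}.
Read '0': q0→{q1}; now {q1}.
Read '0': q1→{q2}; now {q2}.
Read '1': q2→{q1}; now {q1}.
The final set {q1} contains no accepting state.

No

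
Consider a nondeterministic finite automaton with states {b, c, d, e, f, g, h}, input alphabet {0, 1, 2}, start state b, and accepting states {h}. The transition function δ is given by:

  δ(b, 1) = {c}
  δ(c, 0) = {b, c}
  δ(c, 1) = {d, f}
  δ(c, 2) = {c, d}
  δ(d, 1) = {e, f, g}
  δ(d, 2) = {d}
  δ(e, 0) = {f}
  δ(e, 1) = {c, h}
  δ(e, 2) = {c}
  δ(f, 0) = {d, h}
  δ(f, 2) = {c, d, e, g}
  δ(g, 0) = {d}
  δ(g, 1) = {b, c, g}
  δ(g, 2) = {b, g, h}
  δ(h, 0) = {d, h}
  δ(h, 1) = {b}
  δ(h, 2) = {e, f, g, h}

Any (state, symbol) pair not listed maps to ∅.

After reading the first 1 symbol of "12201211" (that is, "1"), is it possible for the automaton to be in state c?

Start in {b}.
Read '1': b→{c}; now {c}.
State c is in {c}.

Yes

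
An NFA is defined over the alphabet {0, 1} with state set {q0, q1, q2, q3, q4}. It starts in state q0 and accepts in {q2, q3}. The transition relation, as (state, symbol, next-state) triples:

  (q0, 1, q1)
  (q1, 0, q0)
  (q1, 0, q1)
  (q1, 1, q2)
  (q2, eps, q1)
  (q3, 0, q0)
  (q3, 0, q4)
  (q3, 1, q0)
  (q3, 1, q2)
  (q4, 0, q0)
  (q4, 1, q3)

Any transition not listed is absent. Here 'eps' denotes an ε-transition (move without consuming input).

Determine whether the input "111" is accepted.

Yes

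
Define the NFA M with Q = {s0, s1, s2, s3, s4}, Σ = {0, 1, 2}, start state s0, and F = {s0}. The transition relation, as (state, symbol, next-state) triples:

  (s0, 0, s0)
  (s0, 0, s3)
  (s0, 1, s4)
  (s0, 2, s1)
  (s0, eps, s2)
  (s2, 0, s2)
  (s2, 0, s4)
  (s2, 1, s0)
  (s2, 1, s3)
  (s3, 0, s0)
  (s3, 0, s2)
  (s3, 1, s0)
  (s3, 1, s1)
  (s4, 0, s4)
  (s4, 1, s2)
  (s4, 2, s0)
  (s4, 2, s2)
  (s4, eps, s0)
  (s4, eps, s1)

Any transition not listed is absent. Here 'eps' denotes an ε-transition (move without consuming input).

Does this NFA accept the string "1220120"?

No

Start: ε-closure({s0}) = {s0, s2}.
Read '1': s0→{s4}, s2→{s0, s3}; union {s0, s3, s4}; ε-closure = {s0, s1, s2, s3, s4}.
Read '2': s0→{s1}, s1→∅, s2→∅, s3→∅, s4→{s0, s2}; now {s0, s1, s2}.
Read '2': s0→{s1}, s1→∅, s2→∅; now {s1}.
Read '0': s1→∅; now ∅.
The set is empty and remains empty for the remaining 3 symbols.
The final set ∅ contains no accepting state.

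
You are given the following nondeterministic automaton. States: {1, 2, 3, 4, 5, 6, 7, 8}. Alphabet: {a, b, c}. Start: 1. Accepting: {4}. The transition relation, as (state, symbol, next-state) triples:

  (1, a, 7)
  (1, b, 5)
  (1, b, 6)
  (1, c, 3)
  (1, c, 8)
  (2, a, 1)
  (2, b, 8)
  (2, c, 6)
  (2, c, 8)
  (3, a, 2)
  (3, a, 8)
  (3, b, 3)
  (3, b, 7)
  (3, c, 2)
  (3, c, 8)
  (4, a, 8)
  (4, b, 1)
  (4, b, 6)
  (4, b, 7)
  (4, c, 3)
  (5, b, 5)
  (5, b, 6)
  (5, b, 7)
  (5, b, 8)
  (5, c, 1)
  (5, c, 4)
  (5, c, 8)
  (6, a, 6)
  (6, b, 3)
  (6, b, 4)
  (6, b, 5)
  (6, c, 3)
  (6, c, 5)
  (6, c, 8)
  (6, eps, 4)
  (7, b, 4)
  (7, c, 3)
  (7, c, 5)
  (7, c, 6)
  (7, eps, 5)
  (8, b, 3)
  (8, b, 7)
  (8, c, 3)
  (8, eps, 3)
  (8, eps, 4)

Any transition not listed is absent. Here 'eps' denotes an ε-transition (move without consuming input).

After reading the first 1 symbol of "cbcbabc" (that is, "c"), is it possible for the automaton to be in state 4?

Yes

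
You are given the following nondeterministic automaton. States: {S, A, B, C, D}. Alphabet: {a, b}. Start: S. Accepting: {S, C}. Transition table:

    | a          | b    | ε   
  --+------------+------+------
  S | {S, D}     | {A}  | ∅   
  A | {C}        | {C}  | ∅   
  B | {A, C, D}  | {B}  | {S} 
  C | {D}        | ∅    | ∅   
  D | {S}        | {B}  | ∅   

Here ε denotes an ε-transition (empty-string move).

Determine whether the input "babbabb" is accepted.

Start in {S}.
Read 'b': S→{A}; now {A}.
Read 'a': A→{C}; now {C}.
Read 'b': C→∅; now ∅.
The set is empty and remains empty for the remaining 4 symbols.
The final set ∅ contains no accepting state.

No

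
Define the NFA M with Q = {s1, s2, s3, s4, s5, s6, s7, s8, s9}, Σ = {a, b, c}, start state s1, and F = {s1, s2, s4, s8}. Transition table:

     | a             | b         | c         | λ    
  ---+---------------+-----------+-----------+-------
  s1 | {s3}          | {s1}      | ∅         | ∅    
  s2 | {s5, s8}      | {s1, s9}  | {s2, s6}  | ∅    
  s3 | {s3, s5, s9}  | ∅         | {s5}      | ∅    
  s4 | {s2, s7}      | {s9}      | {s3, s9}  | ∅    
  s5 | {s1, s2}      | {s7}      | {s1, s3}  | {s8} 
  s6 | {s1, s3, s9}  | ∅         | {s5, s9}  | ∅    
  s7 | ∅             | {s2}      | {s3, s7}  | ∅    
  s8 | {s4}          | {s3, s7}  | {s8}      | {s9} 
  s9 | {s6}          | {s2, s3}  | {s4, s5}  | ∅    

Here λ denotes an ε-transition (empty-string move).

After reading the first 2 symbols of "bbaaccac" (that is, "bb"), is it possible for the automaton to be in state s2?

Start in {s1}.
Read 'b': {s1} → {s1}.
Read 'b': {s1} → {s1}.
State s2 is not in {s1}.

No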